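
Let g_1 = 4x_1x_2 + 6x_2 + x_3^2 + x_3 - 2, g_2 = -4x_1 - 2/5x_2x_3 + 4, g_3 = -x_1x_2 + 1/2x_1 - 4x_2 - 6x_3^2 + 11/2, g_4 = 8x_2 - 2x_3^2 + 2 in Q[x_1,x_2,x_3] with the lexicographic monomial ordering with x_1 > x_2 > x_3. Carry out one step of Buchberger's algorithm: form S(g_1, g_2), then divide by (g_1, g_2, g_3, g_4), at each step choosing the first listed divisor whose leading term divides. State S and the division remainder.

lcm(LM(g_1), LM(g_2)) = x_1x_2.
S = (lcm/LT(g_1))·g_1 − (lcm/LT(g_2))·g_2 = -1/10x_2^2x_3 + 5/2x_2 + 1/4x_3^2 + 1/4x_3 - 1/2.
Reduce S modulo (g_1, g_2, g_3, g_4) in that order:
  leading term x_2^2x_3: subtract (-1/80x_2x_3)·g_4 from -1/10x_2^2x_3 + 5/2x_2 + 1/4x_3^2 + 1/4x_3 - 1/2 → -1/40x_2x_3^3 + 1/40x_2x_3 + 5/2x_2 + 1/4x_3^2 + 1/4x_3 - 1/2
  leading term x_2x_3^3: subtract (-1/320x_3^3)·g_4 from -1/40x_2x_3^3 + 1/40x_2x_3 + 5/2x_2 + 1/4x_3^2 + 1/4x_3 - 1/2 → 1/40x_2x_3 + 5/2x_2 - 1/160x_3^5 + 1/160x_3^3 + 1/4x_3^2 + 1/4x_3 - 1/2
  leading term x_2x_3: subtract (1/320x_3)·g_4 from 1/40x_2x_3 + 5/2x_2 - 1/160x_3^5 + 1/160x_3^3 + 1/4x_3^2 + 1/4x_3 - 1/2 → 5/2x_2 - 1/160x_3^5 + 1/80x_3^3 + 1/4x_3^2 + 39/160x_3 - 1/2
  leading term x_2: subtract (5/16)·g_4 from 5/2x_2 - 1/160x_3^5 + 1/80x_3^3 + 1/4x_3^2 + 39/160x_3 - 1/2 → -1/160x_3^5 + 1/80x_3^3 + 7/8x_3^2 + 39/160x_3 - 9/8
  leading term x_3^5: no divisor's leading term divides it; move -1/160x_3^5 to the remainder.
  leading term x_3^3: no divisor's leading term divides it; move 1/80x_3^3 to the remainder.
  leading term x_3^2: no divisor's leading term divides it; move 7/8x_3^2 to the remainder.
  leading term x_3: no divisor's leading term divides it; move 39/160x_3 to the remainder.
  leading term 1: no divisor's leading term divides it; move -9/8 to the remainder.
The remainder -1/160x_3^5 + 1/80x_3^3 + 7/8x_3^2 + 39/160x_3 - 9/8 is nonzero, so it would be added as the next basis element.

S(g_1, g_2) = -1/10x_2^2x_3 + 5/2x_2 + 1/4x_3^2 + 1/4x_3 - 1/2; remainder on division = -1/160x_3^5 + 1/80x_3^3 + 7/8x_3^2 + 39/160x_3 - 9/8.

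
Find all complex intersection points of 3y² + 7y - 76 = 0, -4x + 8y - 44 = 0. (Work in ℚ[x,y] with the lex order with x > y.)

Compute a lex Gröbner basis by Buchberger's algorithm.
f_1 = 3y² + 7y - 76, LT = y².
f_2 = -4x + 8y - 44, LT = x.

The S-polynomials (S(f_1,f_2)) all reduce to 0 modulo the current basis, so we have a Gröbner basis.
Inter-reduce: drop elements whose leading term is divisible by another's, tail-reduce, and make monic.
Reduced Gröbner basis: {x - 2y + 11, y² + 7/3y - 76/3}.

Elimination: the polynomial y² + 7/3y - 76/3 lies in the elimination ideal for y, so y ∈ {-19/3, 4}. For each such y, the remaining basis elements (now univariate) give the rest of the solution.
  y = -19/3: the earlier basis element becomes x + 71/3 = 0, giving x = -71/3 — point (-71/3, -19/3).
  y = 4: the earlier basis element becomes x + 3 = 0, giving x = -3 — point (-3, 4).
Each listed point satisfies every original equation (direct substitution).
A lex Gröbner basis triangularizes the system, enabling back-substitution.

{(-71/3, -19/3), (-3, 4)}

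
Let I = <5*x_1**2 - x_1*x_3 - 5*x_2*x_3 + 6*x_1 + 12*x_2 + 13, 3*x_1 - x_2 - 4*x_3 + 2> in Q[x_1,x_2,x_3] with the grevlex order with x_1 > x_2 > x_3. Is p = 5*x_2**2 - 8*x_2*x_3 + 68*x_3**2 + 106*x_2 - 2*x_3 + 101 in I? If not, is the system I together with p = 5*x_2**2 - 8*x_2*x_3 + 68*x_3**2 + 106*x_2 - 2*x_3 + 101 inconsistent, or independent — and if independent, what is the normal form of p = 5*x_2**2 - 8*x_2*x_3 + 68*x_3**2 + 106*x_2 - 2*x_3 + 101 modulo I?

First compute the reduced Gröbner basis of I by Buchberger's algorithm.
f_1 = 5*x_1**2 - x_1*x_3 - 5*x_2*x_3 + 6*x_1 + 12*x_2 + 13, LT = x_1**2.
f_2 = 3*x_1 - x_2 - 4*x_3 + 2, LT = x_1.

S(f_1,f_2): lcm = x_1**2. S = 1/3*x_1*x_2 + 17/15*x_1*x_3 - x_2*x_3 + 8/15*x_1 + 12/5*x_2 + 13/5.
  leading term x_1*x_2: subtract (1/9*x_2)·f_2 from 1/3*x_1*x_2 + 17/15*x_1*x_3 - x_2*x_3 + 8/15*x_1 + 12/5*x_2 + 13/5 → 1/9*x_2**2 + 17/15*x_1*x_3 - 5/9*x_2*x_3 + 8/15*x_1 + 98/45*x_2 + 13/5
  leading term x_2**2: no divisor's leading term divides it; move 1/9*x_2**2 to the remainder.
  leading term x_1*x_3: subtract (17/45*x_3)·f_2 from 17/15*x_1*x_3 - 5/9*x_2*x_3 + 8/15*x_1 + 98/45*x_2 + 13/5 → -8/45*x_2*x_3 + 68/45*x_3**2 + 8/15*x_1 + 98/45*x_2 - 34/45*x_3 + 13/5
  leading term x_2*x_3: no divisor's leading term divides it; move -8/45*x_2*x_3 to the remainder.
  leading term x_3**2: no divisor's leading term divides it; move 68/45*x_3**2 to the remainder.
  leading term x_1: subtract (8/45)·f_2 from 8/15*x_1 + 98/45*x_2 - 34/45*x_3 + 13/5 → 106/45*x_2 - 2/45*x_3 + 101/45
  leading term x_2: no divisor's leading term divides it; move 106/45*x_2 to the remainder.
  leading term x_3: no divisor's leading term divides it; move -2/45*x_3 to the remainder.
  leading term 1: no divisor's leading term divides it; move 101/45 to the remainder.
  remainder 1/9*x_2**2 - 8/45*x_2*x_3 + 68/45*x_3**2 + 106/45*x_2 - 2/45*x_3 + 101/45 ≠ 0; add h_3 = 1/9*x_2**2 - 8/45*x_2*x_3 + 68/45*x_3**2 + 106/45*x_2 - 2/45*x_3 + 101/45 to the basis.

The other S-polynomials (S(f_1,h_3), S(f_2,h_3)) all reduce to 0 modulo the current basis, so we have a Gröbner basis.
Inter-reduce: drop elements whose leading term is divisible by another's, tail-reduce, and make monic.
Reduced Gröbner basis: {x_2**2 - 8/5*x_2*x_3 + 68/5*x_3**2 + 106/5*x_2 - 2/5*x_3 + 101/5, x_1 - 1/3*x_2 - 4/3*x_3 + 2/3}.
Label its elements g_1 = x_2**2 - 8/5*x_2*x_3 + 68/5*x_3**2 + 106/5*x_2 - 2/5*x_3 + 101/5, g_2 = x_1 - 1/3*x_2 - 4/3*x_3 + 2/3.

Reduce p = 5*x_2**2 - 8*x_2*x_3 + 68*x_3**2 + 106*x_2 - 2*x_3 + 101 modulo G:
  leading term x_2**2: subtract (5)·g_1 from 5*x_2**2 - 8*x_2*x_3 + 68*x_3**2 + 106*x_2 - 2*x_3 + 101 → 0
  normal form = 0.
Since the normal form is 0, p ∈ I.

Ideal membership is decidable via reduction modulo a Gröbner basis.

5*x_2**2 - 8*x_2*x_3 + 68*x_3**2 + 106*x_2 - 2*x_3 + 101 lies in I (it reduces to 0).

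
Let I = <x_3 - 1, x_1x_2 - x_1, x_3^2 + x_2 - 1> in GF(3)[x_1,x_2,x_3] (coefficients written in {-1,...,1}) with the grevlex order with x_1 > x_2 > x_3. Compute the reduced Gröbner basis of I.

G = {x_1, x_2, x_3 - 1}

The reduced Gröbner basis is the canonical form of the ideal for this ordering.

f_1 = x_3 - 1, LT = x_3.
f_2 = x_1x_2 - x_1, LT = x_1x_2.
f_3 = x_3^2 + x_2 - 1, LT = x_3^2.

S(f_1,f_3): lcm = x_3^2. S = -x_2 - x_3 + 1.
  reduce S modulo (f_1, f_2, f_3):
  remainder -x_2 ≠ 0; add g_4 = -x_2 to the basis.

S(f_2,g_4): lcm = x_1x_2. S = -x_1.
  reduce S modulo (f_1, f_2, f_3, g_4):
  remainder -x_1 ≠ 0; add g_5 = -x_1 to the basis.

The other S-polynomials (S(f_1,f_2), S(f_2,f_3), S(f_1,g_4), S(f_3,g_4), S(f_1,g_5), S(f_2,g_5), S(f_3,g_5), S(g_4,g_5)) all reduce to 0 modulo the current basis, so we have a Gröbner basis.
Inter-reduce: drop elements whose leading term is divisible by another's, tail-reduce, and make monic.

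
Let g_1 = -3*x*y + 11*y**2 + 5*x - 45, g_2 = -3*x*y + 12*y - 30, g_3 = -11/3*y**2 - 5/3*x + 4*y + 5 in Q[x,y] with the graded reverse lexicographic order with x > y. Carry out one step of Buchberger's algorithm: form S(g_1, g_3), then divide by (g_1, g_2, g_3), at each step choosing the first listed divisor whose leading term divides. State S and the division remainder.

S(g_1, g_3) = -11/3*y**3 - 5/11*x**2 - 19/33*x*y + 15/11*x + 15*y; remainder on division = -5/11*x**2 + 35/11*x + 10*y - 180/11.

lcm(LM(g_1), LM(g_3)) = x*y**2.
S = (lcm/LT(g_1))·g_1 − (lcm/LT(g_3))·g_3 = -11/3*y**3 - 5/11*x**2 - 19/33*x*y + 15/11*x + 15*y.
Reduce S modulo (g_1, g_2, g_3) in that order:
  leading term y**3: subtract (y)·g_3 from -11/3*y**3 - 5/11*x**2 - 19/33*x*y + 15/11*x + 15*y → -5/11*x**2 + 12/11*x*y - 4*y**2 + 15/11*x + 10*y
  leading term x**2: no divisor's leading term divides it; move -5/11*x**2 to the remainder.
  leading term x*y: subtract (-4/11)·g_1 from 12/11*x*y - 4*y**2 + 15/11*x + 10*y → 35/11*x + 10*y - 180/11
  leading term x: no divisor's leading term divides it; move 35/11*x to the remainder.
  leading term y: no divisor's leading term divides it; move 10*y to the remainder.
  leading term 1: no divisor's leading term divides it; move -180/11 to the remainder.
The remainder -5/11*x**2 + 35/11*x + 10*y - 180/11 is nonzero, so it would be added as the next basis element.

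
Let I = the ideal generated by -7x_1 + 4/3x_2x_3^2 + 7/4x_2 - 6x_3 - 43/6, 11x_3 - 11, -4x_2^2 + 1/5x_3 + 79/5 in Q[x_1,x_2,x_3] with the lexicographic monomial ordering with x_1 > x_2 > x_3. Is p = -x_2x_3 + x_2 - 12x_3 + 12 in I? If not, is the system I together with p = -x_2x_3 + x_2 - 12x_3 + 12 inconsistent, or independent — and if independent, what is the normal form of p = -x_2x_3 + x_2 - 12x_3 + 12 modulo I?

-x_2x_3 + x_2 - 12x_3 + 12 lies in I (it reduces to 0).

First compute the reduced Gröbner basis of I by Buchberger's algorithm.
f_1 = -7x_1 + 4/3x_2x_3^2 + 7/4x_2 - 6x_3 - 43/6, LT = x_1.
f_2 = 11x_3 - 11, LT = x_3.
f_3 = -4x_2^2 + 1/5x_3 + 79/5, LT = x_2^2.

The S-polynomials (S(f_1,f_2), S(f_1,f_3), S(f_2,f_3)) all reduce to 0 modulo the current basis, so we have a Gröbner basis.
Inter-reduce: drop elements whose leading term is divisible by another's, tail-reduce, and make monic.
Reduced Gröbner basis: {x_1 - 37/84x_2 + 79/42, x_2^2 - 4, x_3 - 1}.
Label its elements g_1 = x_1 - 37/84x_2 + 79/42, g_2 = x_2^2 - 4, g_3 = x_3 - 1.

Reduce p = -x_2x_3 + x_2 - 12x_3 + 12 modulo G:
  leading term x_2x_3: subtract (-x_2)·g_3 from -x_2x_3 + x_2 - 12x_3 + 12 → -12x_3 + 12
  leading term x_3: subtract (-12)·g_3 from -12x_3 + 12 → 0
  normal form = 0.
Since the normal form is 0, p ∈ I.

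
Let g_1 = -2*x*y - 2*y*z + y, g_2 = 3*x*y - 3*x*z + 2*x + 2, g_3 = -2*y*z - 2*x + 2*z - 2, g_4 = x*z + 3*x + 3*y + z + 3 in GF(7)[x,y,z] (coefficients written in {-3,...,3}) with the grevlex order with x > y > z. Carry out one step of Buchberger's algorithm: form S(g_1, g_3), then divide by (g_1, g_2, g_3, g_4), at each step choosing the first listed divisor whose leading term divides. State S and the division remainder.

S(g_1, g_3) = y*z**2 - x**2 + x*z + 3*y*z - x; remainder on division = -x**2 + z**2 + 3*x + 2*z - 3.

lcm(LM(g_1), LM(g_3)) = x*y*z.
S = (lcm/LT(g_1))·g_1 − (lcm/LT(g_3))·g_3 = y*z**2 - x**2 + x*z + 3*y*z - x.
Reduce S modulo (g_1, g_2, g_3, g_4) in that order:
  leading term y*z**2: subtract (3*z)·g_3 from y*z**2 - x**2 + x*z + 3*y*z - x → -x**2 + 3*y*z + z**2 - x - z
  leading term x**2: no divisor's leading term divides it; move -x**2 to the remainder.
  leading term y*z: subtract (2)·g_3 from 3*y*z + z**2 - x - z → z**2 + 3*x + 2*z - 3
  leading term z**2: no divisor's leading term divides it; move z**2 to the remainder.
  leading term x: no divisor's leading term divides it; move 3*x to the remainder.
  leading term z: no divisor's leading term divides it; move 2*z to the remainder.
  leading term 1: no divisor's leading term divides it; move -3 to the remainder.
The remainder -x**2 + z**2 + 3*x + 2*z - 3 is nonzero, so it would be added as the next basis element.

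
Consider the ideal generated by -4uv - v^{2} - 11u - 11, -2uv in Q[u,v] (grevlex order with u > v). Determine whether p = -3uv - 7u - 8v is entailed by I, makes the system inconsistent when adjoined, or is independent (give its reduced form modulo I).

Adjoining -3uv - 7u - 8v makes the ideal the whole ring: the system is inconsistent.

First compute the reduced Gröbner basis of I by Buchberger's algorithm.
f_1 = -4uv - v^{2} - 11u - 11, LT = uv.
f_2 = -2uv, LT = uv.

S(f_1,f_2): lcm = uv. S = \tfrac{1}{4}v^{2} + \tfrac{11}{4}u + \tfrac{11}{4}.
  leading term v^{2}: no divisor's leading term divides it; move \tfrac{1}{4}v^{2} to the remainder.
  leading term u: no divisor's leading term divides it; move \tfrac{11}{4}u to the remainder.
  leading term 1: no divisor's leading term divides it; move \tfrac{11}{4} to the remainder.
  remainder \tfrac{1}{4}v^{2} + \tfrac{11}{4}u + \tfrac{11}{4} ≠ 0; add h_3 = \tfrac{1}{4}v^{2} + \tfrac{11}{4}u + \tfrac{11}{4} to the basis.

S(f_1,h_3): lcm = uv^{2}. S = \tfrac{1}{4}v^{3} - 11u^{2} + \tfrac{11}{4}uv - 11u + \tfrac{11}{4}v.
  leading term v^{3}: subtract (v)·h_3 from \tfrac{1}{4}v^{3} - 11u^{2} + \tfrac{11}{4}uv - 11u + \tfrac{11}{4}v → -11u^{2} - 11u
  leading term u^{2}: no divisor's leading term divides it; move -11u^{2} to the remainder.
  leading term u: no divisor's leading term divides it; move -11u to the remainder.
  remainder -11u^{2} - 11u ≠ 0; add h_4 = -11u^{2} - 11u to the basis.

The other S-polynomials (S(f_2,h_3), S(f_1,h_4), S(f_2,h_4), S(h_3,h_4)) all reduce to 0 modulo the current basis, so we have a Gröbner basis.
Inter-reduce: drop elements whose leading term is divisible by another's, tail-reduce, and make monic.
Reduced Gröbner basis: {u^{2} + u, uv, v^{2} + 11u + 11}.
Label its elements g_1 = u^{2} + u, g_2 = uv, g_3 = v^{2} + 11u + 11.

Reduce p = -3uv - 7u - 8v modulo G:
  leading term uv: subtract (-3)·g_2 from -3uv - 7u - 8v → -7u - 8v
  leading term u: no divisor's leading term divides it; move -7u to the remainder.
  leading term v: no divisor's leading term divides it; move -8v to the remainder.
  normal form = -7u - 8v.
The normal form is nonzero, so p ∉ I. Since p minus its normal form lies in I, I + (p) = I + (r) where r = -7u - 8v; decide whether this ideal is the whole ring.
Run Buchberger on G together with r (pairs among the g_i already reduce to 0 since G is a Gröbner basis):
g_1 = u^{2} + u, LT = u^{2}.
g_2 = uv, LT = uv.
g_3 = v^{2} + 11u + 11, LT = v^{2}.
r = -7u - 8v, LT = u.

S(g_1,r): lcm = u^{2}. S = -\tfrac{8}{7}uv + u.
  leading term uv: subtract (-\tfrac{8}{7})·g_2 from -\tfrac{8}{7}uv + u → u
  leading term u: subtract (-\tfrac{1}{7})·r from u → -\tfrac{8}{7}v
  leading term v: no divisor's leading term divides it; move -\tfrac{8}{7}v to the remainder.
  remainder -\tfrac{8}{7}v ≠ 0; add m_5 = -\tfrac{8}{7}v to the basis.

S(g_2,r): lcm = uv. S = -\tfrac{8}{7}v^{2}.
  leading term v^{2}: subtract (-\tfrac{8}{7})·g_3 from -\tfrac{8}{7}v^{2} → \tfrac{88}{7}u + \tfrac{88}{7}
  leading term u: subtract (-\tfrac{88}{49})·r from \tfrac{88}{7}u + \tfrac{88}{7} → -\tfrac{704}{49}v + \tfrac{88}{7}
  leading term v: subtract (\tfrac{88}{7})·m_5 from -\tfrac{704}{49}v + \tfrac{88}{7} → \tfrac{88}{7}
  leading term 1: no divisor's leading term divides it; move \tfrac{88}{7} to the remainder.
  remainder \tfrac{88}{7} ≠ 0; add m_6 = \tfrac{88}{7} to the basis.

The other S-polynomials (S(g_1,g_2), S(g_1,g_3), S(g_2,g_3), S(g_3,r), S(g_1,m_5), S(g_2,m_5), S(g_3,m_5), S(r,m_5), S(g_1,m_6), S(g_2,m_6), S(g_3,m_6), S(r,m_6), S(m_5,m_6)) all reduce to 0 modulo the current basis, so we have a Gröbner basis.
Inter-reduce: drop elements whose leading term is divisible by another's, tail-reduce, and make monic.
Reduced Gröbner basis: {1}.
The reduced Gröbner basis of I + (p) is {1}: the ideal is the whole ring, so the enlarged system has no common solution — adjoining p is inconsistent.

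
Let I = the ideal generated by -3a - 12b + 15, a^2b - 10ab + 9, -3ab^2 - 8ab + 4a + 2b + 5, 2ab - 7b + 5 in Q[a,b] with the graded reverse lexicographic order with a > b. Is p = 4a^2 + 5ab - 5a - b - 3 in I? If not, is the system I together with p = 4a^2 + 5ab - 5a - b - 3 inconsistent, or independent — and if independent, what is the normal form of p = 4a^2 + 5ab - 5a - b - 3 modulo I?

4a^2 + 5ab - 5a - b - 3 lies in I (it reduces to 0).

First compute the reduced Gröbner basis of I by Buchberger's algorithm.
f_1 = -3a - 12b + 15, LT = a.
f_2 = a^2b - 10ab + 9, LT = a^2b.
f_3 = -3ab^2 - 8ab + 4a + 2b + 5, LT = ab^2.
f_4 = 2ab - 7b + 5, LT = ab.

S(f_1,f_2): lcm = a^2b. S = 4ab^2 + 5ab - 9.
  leading term ab^2: subtract (-4/3b^2)·f_1 from 4ab^2 + 5ab - 9 → -16b^3 + 5ab + 20b^2 - 9
  leading term b^3: no divisor's leading term divides it; move -16b^3 to the remainder.
  leading term ab: subtract (-5/3b)·f_1 from 5ab + 20b^2 - 9 → 25b - 9
  leading term b: no divisor's leading term divides it; move 25b to the remainder.
  leading term 1: no divisor's leading term divides it; move -9 to the remainder.
  remainder -16b^3 + 25b - 9 ≠ 0; add h_5 = -16b^3 + 25b - 9 to the basis.

S(f_1,f_3): lcm = ab^2. S = 4b^3 - 8/3ab - 5b^2 + 4/3a + 2/3b + 5/3.
  leading term b^3: subtract (-1/4)·h_5 from 4b^3 - 8/3ab - 5b^2 + 4/3a + 2/3b + 5/3 → -8/3ab - 5b^2 + 4/3a + 83/12b - 7/12
  leading term ab: subtract (8/9b)·f_1 from -8/3ab - 5b^2 + 4/3a + 83/12b - 7/12 → 17/3b^2 + 4/3a - 77/12b - 7/12
  leading term b^2: no divisor's leading term divides it; move 17/3b^2 to the remainder.
  leading term a: subtract (-4/9)·f_1 from 4/3a - 77/12b - 7/12 → -47/4b + 73/12
  leading term b: no divisor's leading term divides it; move -47/4b to the remainder.
  leading term 1: no divisor's leading term divides it; move 73/12 to the remainder.
  remainder 17/3b^2 - 47/4b + 73/12 ≠ 0; add h_6 = 17/3b^2 - 47/4b + 73/12 to the basis.

S(f_1,f_4): lcm = ab. S = 4b^2 - 3/2b - 5/2.
  leading term b^2: subtract (12/17)·h_6 from 4b^2 - 3/2b - 5/2 → 231/34b - 231/34
  leading term b: no divisor's leading term divides it; move 231/34b to the remainder.
  leading term 1: no divisor's leading term divides it; move -231/34 to the remainder.
  remainder 231/34b - 231/34 ≠ 0; add h_7 = 231/34b - 231/34 to the basis.

The other S-polynomials (S(f_2,f_3), S(f_2,f_4), S(f_3,f_4), S(f_1,h_5), S(f_2,h_5), S(f_3,h_5), S(f_4,h_5), S(f_1,h_6), S(f_2,h_6), S(f_3,h_6), S(f_4,h_6), S(h_5,h_6), S(f_1,h_7), S(f_2,h_7), S(f_3,h_7), S(f_4,h_7), S(h_5,h_7), S(h_6,h_7)) all reduce to 0 modulo the current basis, so we have a Gröbner basis.
Inter-reduce: drop elements whose leading term is divisible by another's, tail-reduce, and make monic.
Reduced Gröbner basis: {a - 1, b - 1}.
Label its elements g_1 = a - 1, g_2 = b - 1.

Reduce p = 4a^2 + 5ab - 5a - b - 3 modulo G:
  leading term a^2: subtract (4a)·g_1 from 4a^2 + 5ab - 5a - b - 3 → 5ab - a - b - 3
  leading term ab: subtract (5b)·g_1 from 5ab - a - b - 3 → -a + 4b - 3
  leading term a: subtract (-1)·g_1 from -a + 4b - 3 → 4b - 4
  leading term b: subtract (4)·g_2 from 4b - 4 → 0
  normal form = 0.
Since the normal form is 0, p ∈ I.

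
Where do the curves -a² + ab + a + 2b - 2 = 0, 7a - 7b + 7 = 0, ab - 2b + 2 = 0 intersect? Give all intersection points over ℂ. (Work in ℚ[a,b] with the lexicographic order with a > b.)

Compute a lex Gröbner basis by Buchberger's algorithm.
f_1 = -a² + ab + a + 2b - 2, LT = a².
f_2 = 7a - 7b + 7, LT = a.
f_3 = ab - 2b + 2, LT = ab.

S(f_1,f_2): lcm = a². S = -2a - 2b + 2.
  leading term a: subtract (-2/7)·f_2 from -2a - 2b + 2 → -4b + 4
  leading term b: no divisor's leading term divides it; move -4b to the remainder.
  leading term 1: no divisor's leading term divides it; move 4 to the remainder.
  remainder -4b + 4 ≠ 0; add h_4 = -4b + 4 to the basis.

S(f_1,f_3): lcm = a²b. S = -ab² + ab - 2a - 2b² + 2b.
  leading term ab²: subtract (-1/7b²)·f_2 from -ab² + ab - 2a - 2b² + 2b → ab - 2a - b³ - b² + 2b
  leading term ab: subtract (1/7b)·f_2 from ab - 2a - b³ - b² + 2b → -2a - b³ + b
  leading term a: subtract (-2/7)·f_2 from -2a - b³ + b → -b³ - b + 2
  leading term b³: subtract (¼b²)·h_4 from -b³ - b + 2 → -b² - b + 2
  leading term b²: subtract (¼b)·h_4 from -b² - b + 2 → -2b + 2
  leading term b: subtract (½)·h_4 from -2b + 2 → 0
  remainder 0.

S(f_2,f_3): lcm = ab. S = -b² + 3b - 2.
  leading term b²: subtract (¼b)·h_4 from -b² + 3b - 2 → 2b - 2
  leading term b: subtract (-½)·h_4 from 2b - 2 → 0
  remainder 0.

S(f_1,h_4): leading monomials are coprime, so the S-polynomial reduces to 0 (Buchberger's first criterion).
S(f_2,h_4): leading monomials are coprime, so the S-polynomial reduces to 0 (Buchberger's first criterion).
S(f_3,h_4): lcm = ab. S = a - 2b + 2.
  leading term a: subtract (1/7)·f_2 from a - 2b + 2 → -b + 1
  leading term b: subtract (¼)·h_4 from -b + 1 → 0
  remainder 0.

Every S-polynomial of the final basis reduces to 0, so we have a Gröbner basis.
Inter-reduce: drop elements whose leading term is divisible by another's, tail-reduce, and make monic.
Reduced Gröbner basis: {a, b - 1}.

The lex basis is triangular: the last element involves only b. Solving b - 1 = 0 gives b ∈ {1}; substituting each value into the earlier elements determines the remaining variables.
  b = 1: the earlier basis element becomes a = 0, giving a = 0 — point (0, 1).
A lex Gröbner basis triangularizes the system, enabling back-substitution.

{(0, 1)}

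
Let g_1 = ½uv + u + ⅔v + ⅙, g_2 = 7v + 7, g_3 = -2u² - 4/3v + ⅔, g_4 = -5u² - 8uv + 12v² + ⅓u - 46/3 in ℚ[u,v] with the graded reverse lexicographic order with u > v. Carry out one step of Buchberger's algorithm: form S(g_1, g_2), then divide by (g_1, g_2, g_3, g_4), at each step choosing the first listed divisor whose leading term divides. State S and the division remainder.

lcm(LM(g_1), LM(g_2)) = uv.
S = (lcm/LT(g_1))·g_1 − (lcm/LT(g_2))·g_2 = u + 4/3v + ⅓.
Reduce S modulo (g_1, g_2, g_3, g_4) in that order:
  leading term u: no divisor's leading term divides it; move u to the remainder.
  leading term v: subtract (4/21)·g_2 from 4/3v + ⅓ → -1
  leading term 1: no divisor's leading term divides it; move -1 to the remainder.
The remainder u - 1 is nonzero, so it would be added as the next basis element.

S(g_1, g_2) = u + 4/3v + ⅓; remainder on division = u - 1.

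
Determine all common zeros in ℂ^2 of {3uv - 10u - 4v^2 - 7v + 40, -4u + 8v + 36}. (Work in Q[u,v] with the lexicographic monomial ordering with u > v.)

{(-1, -5), (19, 5)}

Compute a lex Gröbner basis by Buchberger's algorithm.
f_1 = 3uv - 10u - 4v^2 - 7v + 40, LT = uv.
f_2 = -4u + 8v + 36, LT = u.

S(f_1,f_2): lcm = uv. S = -10/3u + 2/3v^2 + 20/3v + 40/3.
  leading term u: subtract (5/6)·f_2 from -10/3u + 2/3v^2 + 20/3v + 40/3 → 2/3v^2 - 50/3
  leading term v^2: no divisor's leading term divides it; move 2/3v^2 to the remainder.
  leading term 1: no divisor's leading term divides it; move -50/3 to the remainder.
  remainder 2/3v^2 - 50/3 ≠ 0; add h_3 = 2/3v^2 - 50/3 to the basis.

S(f_1,h_3): lcm = uv^2. S = -10/3uv + 25u - 4/3v^3 - 7/3v^2 + 40/3v.
  leading term uv: subtract (-10/9)·f_1 from -10/3uv + 25u - 4/3v^3 - 7/3v^2 + 40/3v → 125/9u - 4/3v^3 - 61/9v^2 + 50/9v + 400/9
  leading term u: subtract (-125/36)·f_2 from 125/9u - 4/3v^3 - 61/9v^2 + 50/9v + 400/9 → -4/3v^3 - 61/9v^2 + 100/3v + 1525/9
  leading term v^3: subtract (-2v)·h_3 from -4/3v^3 - 61/9v^2 + 100/3v + 1525/9 → -61/9v^2 + 1525/9
  leading term v^2: subtract (-61/6)·h_3 from -61/9v^2 + 1525/9 → 0
  remainder 0.

S(f_2,h_3): leading monomials are coprime, so the S-polynomial reduces to 0 (Buchberger's first criterion).
Every S-polynomial of the final basis reduces to 0, so we have a Gröbner basis.
Inter-reduce: drop elements whose leading term is divisible by another's, tail-reduce, and make monic.
Reduced Gröbner basis: {u - 2v - 9, v^2 - 25}.

Since the basis is lex-ordered, v^2 - 25 is univariate in v. Its roots are {-5, 5}. Back-substituting each root into the other basis elements fixes the other coordinates.
  v = -5: the earlier basis element becomes u + 1 = 0, giving u = -1 — point (-1, -5).
  v = 5: the earlier basis element becomes u - 19 = 0, giving u = 19 — point (19, 5).
Each listed point satisfies every original equation (direct substitution).
Zero-dimensionality of the ideal guarantees finitely many solutions over ℂ.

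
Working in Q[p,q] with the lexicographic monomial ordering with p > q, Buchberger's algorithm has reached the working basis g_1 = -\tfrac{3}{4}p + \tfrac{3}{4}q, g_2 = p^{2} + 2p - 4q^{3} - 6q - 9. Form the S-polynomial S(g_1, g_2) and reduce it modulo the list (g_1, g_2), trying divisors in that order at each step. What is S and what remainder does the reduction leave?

S(g_1, g_2) = -pq - 2p + 4q^{3} + 6q + 9; remainder on division = 4q^{3} - q^{2} + 4q + 9.

lcm(LM(g_1), LM(g_2)) = p^{2}.
S = (lcm/LT(g_1))·g_1 − (lcm/LT(g_2))·g_2 = -pq - 2p + 4q^{3} + 6q + 9.
Reduce S modulo (g_1, g_2) in that order:
  leading term pq: subtract (\tfrac{4}{3}q)·g_1 from -pq - 2p + 4q^{3} + 6q + 9 → -2p + 4q^{3} - q^{2} + 6q + 9
  leading term p: subtract (\tfrac{8}{3})·g_1 from -2p + 4q^{3} - q^{2} + 6q + 9 → 4q^{3} - q^{2} + 4q + 9
  leading term q^{3}: no divisor's leading term divides it; move 4q^{3} to the remainder.
  leading term q^{2}: no divisor's leading term divides it; move -q^{2} to the remainder.
  leading term q: no divisor's leading term divides it; move 4q to the remainder.
  leading term 1: no divisor's leading term divides it; move 9 to the remainder.
The remainder 4q^{3} - q^{2} + 4q + 9 is nonzero, so it would be added as the next basis element.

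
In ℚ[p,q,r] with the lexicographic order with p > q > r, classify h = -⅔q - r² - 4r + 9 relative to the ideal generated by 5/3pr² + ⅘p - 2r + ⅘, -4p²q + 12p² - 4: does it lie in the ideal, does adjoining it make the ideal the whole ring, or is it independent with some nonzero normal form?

-⅔q - r² - 4r + 9 is independent of I; its normal form modulo I is -⅔q - r² - 4r + 9.

First compute the reduced Gröbner basis of I by Buchberger's algorithm.
f_1 = 5/3pr² + ⅘p - 2r + ⅘, LT = pr².
f_2 = -4p²q + 12p² - 4, LT = p²q.

S(f_1,f_2): lcm = p²qr². S = 12/25p²q + 3p²r² - 6/5pqr + 12/25pq - r².
  reduce S modulo (f_1, f_2):
  remainder -6/5pqr + 12/25pq + 18/5pr - 36/25p - r² - 12/25 ≠ 0; add k_3 = -6/5pqr + 12/25pq + 18/5pr - 36/25p - r² - 12/25 to the basis.

S(f_1,k_3): lcm = pqr². S = ⅖pqr + 12/25pq + 3pr² - 6/5pr - 6/5qr + 12/25q - ⅚r³ - ⅖r.
  reduce S modulo (f_1, f_2, k_3):
  remainder 16/25pq - 48/25p - 6/5qr + 12/25q - ⅚r³ - ⅓r² + 16/5r - 8/5 ≠ 0; add k_4 = 16/25pq - 48/25p - 6/5qr + 12/25q - ⅚r³ - ⅓r² + 16/5r - 8/5 to the basis.

S(f_1,k_4): lcm = pqr². S = 12/25pq + 3pr² + 15/8qr³ - ¾qr² - 6/5qr + 12/25q + 125/96r⁵ + 25/48r⁴ - 5r³ + 5/2r².
  reduce S modulo (f_1, f_2, k_3, k_4):
  remainder 15/8qr³ - ¾qr² - 3/10qr + 3/25q + 125/96r⁵ + 25/48r⁴ - 35/8r³ + 11/4r² + 6/5r - 6/25 ≠ 0; add k_5 = 15/8qr³ - ¾qr² - 3/10qr + 3/25q + 125/96r⁵ + 25/48r⁴ - 35/8r³ + 11/4r² + 6/5r - 6/25 to the basis.

S(k_3,k_4): lcm = pqr. S = -⅖pq + 6/5p + 15/8qr² - ¾qr + 125/96r⁴ + 25/48r³ - 25/6r² + 5/2r + ⅖.
  reduce S modulo (f_1, f_2, k_3, k_4, k_5):
  remainder 15/8qr² - 3/2qr + 3/10q + 125/96r⁴ - 35/8r² + 9/2r - ⅗ ≠ 0; add k_6 = 15/8qr² - 3/2qr + 3/10q + 125/96r⁴ - 35/8r² + 9/2r - ⅗ to the basis.

The other S-polynomials (S(f_2,k_3), S(f_2,k_4), S(f_1,k_5), S(f_2,k_5), S(k_3,k_5), S(k_4,k_5), S(f_1,k_6), S(f_2,k_6), S(k_3,k_6), S(k_4,k_6), S(k_5,k_6)) all reduce to 0 modulo the current basis, so we have a Gröbner basis.
Inter-reduce: drop elements whose leading term is divisible by another's, tail-reduce, and make monic.
Reduced Gröbner basis: {pq - 3p - 15/8qr + ¾q - 125/96r³ - 25/48r² + 5r - 5/2, pr² + 12/25p - 6/5r + 12/25, qr² - ⅘qr + 4/25q + 25/36r⁴ - 7/3r² + 12/5r - 8/25}.
Label its elements g_1 = pq - 3p - 15/8qr + ¾q - 125/96r³ - 25/48r² + 5r - 5/2, g_2 = pr² + 12/25p - 6/5r + 12/25, g_3 = qr² - ⅘qr + 4/25q + 25/36r⁴ - 7/3r² + 12/5r - 8/25.

Reduce h = -⅔q - r² - 4r + 9 modulo G:
  leading term q: no divisor's leading term divides it; move -⅔q to the remainder.
  leading term r²: no divisor's leading term divides it; move -r² to the remainder.
  leading term r: no divisor's leading term divides it; move -4r to the remainder.
  leading term 1: no divisor's leading term divides it; move 9 to the remainder.
  normal form = -⅔q - r² - 4r + 9.
The normal form is nonzero, so h ∉ I. Since h minus its normal form lies in I, I + (h) = I + (n) where n = -⅔q - r² - 4r + 9; decide whether this ideal is the whole ring.
Run Buchberger on G together with n (pairs among the g_i already reduce to 0 since G is a Gröbner basis):
g_1 = pq - 3p - 15/8qr + ¾q - 125/96r³ - 25/48r² + 5r - 5/2, LT = pq.
g_2 = pr² + 12/25p - 6/5r + 12/25, LT = pr².
g_3 = qr² - ⅘qr + 4/25q + 25/36r⁴ - 7/3r² + 12/5r - 8/25, LT = qr².
n = -⅔q - r² - 4r + 9, LT = q.

S(g_1,n): lcm = pq. S = -3/2pr² - 6pr + 21/2p - 15/8qr + ¾q - 125/96r³ - 25/48r² + 5r - 5/2.
  reduce S modulo (g_1, g_2, g_3, n):
  remainder -6pr + 561/50p + 145/96r³ + 461/48r² - 2129/80r + 1669/200 ≠ 0; add m_5 = -6pr + 561/50p + 145/96r³ + 461/48r² - 2129/80r + 1669/200 to the basis.

S(g_3,n): lcm = qr². S = -⅘qr + 4/25q - 29/36r⁴ - 6r³ + 67/6r² + 12/5r - 8/25.
  reduce S modulo (g_1, g_2, g_3, n, m_5):
  remainder -29/36r⁴ - 24/5r³ + 2359/150r² - 234/25r + 46/25 ≠ 0; add m_6 = -29/36r⁴ - 24/5r³ + 2359/150r² - 234/25r + 46/25 to the basis.

S(g_2,m_5): lcm = pr². S = 187/100pr + 12/25p + 145/576r⁴ + 461/288r³ - 2129/480r² + 229/1200r + 12/25.
  reduce S modulo (g_1, g_2, g_3, n, m_5, m_6):
  remainder 39769/10000p + 6583/11520r³ + 100007/28800r² - 529363/48000r + 438703/120000 ≠ 0; add m_7 = 39769/10000p + 6583/11520r³ + 100007/28800r² - 529363/48000r + 438703/120000 to the basis.

The other S-polynomials (S(g_1,g_2), S(g_1,g_3), S(g_2,g_3), S(g_2,n), S(g_1,m_5), S(g_3,m_5), S(n,m_5), S(g_1,m_6), S(g_2,m_6), S(g_3,m_6), S(n,m_6), S(m_5,m_6), S(g_1,m_7), S(g_2,m_7), S(g_3,m_7), S(n,m_7), S(m_5,m_7), S(m_6,m_7)) all reduce to 0 modulo the current basis, so we have a Gröbner basis.
Inter-reduce: drop elements whose leading term is divisible by another's, tail-reduce, and make monic.
Reduced Gröbner basis: {p + 822875/5726736r³ + 2500175/2863368r² - 2646815/954456r + 438703/477228, q + 3/2r² + 6r - 27/2, r⁴ + 864/145r³ - 14154/725r² + 8424/725r - 1656/725}.
The reduced Gröbner basis of I + (h) is {p + 822875/5726736r³ + 2500175/2863368r² - 2646815/954456r + 438703/477228, q + 3/2r² + 6r - 27/2, r⁴ + 864/145r³ - 14154/725r² + 8424/725r - 1656/725} ≠ {1}, a proper ideal, so the enlarged system stays consistent: h is independent of I, with normal form -⅔q - r² - 4r + 9.

Ideal membership is decidable via reduction modulo a Gröbner basis.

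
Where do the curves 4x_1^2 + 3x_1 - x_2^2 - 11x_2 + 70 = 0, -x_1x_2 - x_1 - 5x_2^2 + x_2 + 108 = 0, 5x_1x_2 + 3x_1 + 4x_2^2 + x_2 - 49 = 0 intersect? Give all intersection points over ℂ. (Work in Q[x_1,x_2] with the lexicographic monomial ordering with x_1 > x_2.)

{(-2, 5)}

Compute a lex Gröbner basis by Buchberger's algorithm.
f_1 = 4x_1^2 + 3x_1 - x_2^2 - 11x_2 + 70, LT = x_1^2.
f_2 = -x_1x_2 - x_1 - 5x_2^2 + x_2 + 108, LT = x_1x_2.
f_3 = 5x_1x_2 + 3x_1 + 4x_2^2 + x_2 - 49, LT = x_1x_2.

S(f_1,f_2): lcm = x_1^2x_2. S = -x_1^2 - 5x_1x_2^2 + 7/4x_1x_2 + 108x_1 - 1/4x_2^3 - 11/4x_2^2 + 35/2x_2.
  reduce S modulo (f_1, f_2, f_3):
  remainder 102x_1 + 99/4x_2^3 - 167/4x_2^2 - 1037/2x_2 + 1493/2 ≠ 0; add h_4 = 102x_1 + 99/4x_2^3 - 167/4x_2^2 - 1037/2x_2 + 1493/2 to the basis.

S(f_1,f_3): lcm = x_1^2x_2. S = -3/5x_1^2 - 4/5x_1x_2^2 + 11/20x_1x_2 + 49/5x_1 - 1/4x_2^3 - 11/4x_2^2 + 35/2x_2.
  reduce S modulo (f_1, f_2, f_3, h_4):
  remainder 2163/1360x_2^3 - 27773/4080x_2^2 - 575/24x_2 + 37195/408 ≠ 0; add h_5 = 2163/1360x_2^3 - 27773/4080x_2^2 - 575/24x_2 + 37195/408 to the basis.

S(f_2,f_3): lcm = x_1x_2. S = 2/5x_1 + 21/5x_2^2 - 6/5x_2 - 491/5.
  reduce S modulo (f_1, f_2, f_3, h_4, h_5):
  remainder 42701/10815x_2^2 - 1360/2163x_2 - 206705/2163 ≠ 0; add h_6 = 42701/10815x_2^2 - 1360/2163x_2 - 206705/2163 to the basis.

S(f_1,h_4): lcm = x_1^2. S = -33/136x_1x_2^3 + 167/408x_1x_2^2 + 61/12x_1x_2 - 335/51x_1 - 1/4x_2^2 - 11/4x_2 + 35/2.
  reduce S modulo (f_1, f_2, f_3, h_4, h_5, h_6):
  remainder 907873850/92362263x_2 - 4539369250/92362263 ≠ 0; add h_7 = 907873850/92362263x_2 - 4539369250/92362263 to the basis.

The other S-polynomials (S(f_2,h_4), S(f_3,h_4), S(f_1,h_5), S(f_2,h_5), S(f_3,h_5), S(h_4,h_5), S(f_1,h_6), S(f_2,h_6), S(f_3,h_6), S(h_4,h_6), S(h_5,h_6), S(f_1,h_7), S(f_2,h_7), S(f_3,h_7), S(h_4,h_7), S(h_5,h_7), S(h_6,h_7)) all reduce to 0 modulo the current basis, so we have a Gröbner basis.
Inter-reduce: drop elements whose leading term is divisible by another's, tail-reduce, and make monic.
Reduced Gröbner basis: {x_1 + 2, x_2 - 5}.

The lex basis is triangular: the last element involves only x_2. Solving x_2 - 5 = 0 gives x_2 ∈ {5}; substituting each value into the earlier elements determines the remaining variables.
  x_2 = 5: the earlier basis element becomes x_1 + 2 = 0, giving x_1 = -2 — point (-2, 5).
This is the nonlinear analogue of row-reducing a linear system.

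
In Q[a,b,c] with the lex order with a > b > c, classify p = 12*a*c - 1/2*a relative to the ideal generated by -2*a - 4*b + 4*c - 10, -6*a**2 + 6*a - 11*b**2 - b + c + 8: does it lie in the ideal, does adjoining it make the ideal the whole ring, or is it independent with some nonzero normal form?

12*a*c - 1/2*a is independent of I; its normal form modulo I is -24*b*c + b + 24*c**2 - 61*c + 5/2.

First compute the reduced Gröbner basis of I by Buchberger's algorithm.
f_1 = -2*a - 4*b + 4*c - 10, LT = a.
f_2 = -6*a**2 + 6*a - 11*b**2 - b + c + 8, LT = a**2.

S(f_1,f_2): lcm = a**2. S = 2*a*b - 2*a*c + 6*a - 11/6*b**2 - 1/6*b + 1/6*c + 4/3.
  reduce S modulo (f_1, f_2):
  remainder -35/6*b**2 + 8*b*c - 133/6*b - 4*c**2 + 133/6*c - 86/3 ≠ 0; add h_3 = -35/6*b**2 + 8*b*c - 133/6*b - 4*c**2 + 133/6*c - 86/3 to the basis.

The other S-polynomials (S(f_1,h_3), S(f_2,h_3)) all reduce to 0 modulo the current basis, so we have a Gröbner basis.
Inter-reduce: drop elements whose leading term is divisible by another's, tail-reduce, and make monic.
Reduced Gröbner basis: {a + 2*b - 2*c + 5, b**2 - 48/35*b*c + 19/5*b + 24/35*c**2 - 19/5*c + 172/35}.
Label its elements g_1 = a + 2*b - 2*c + 5, g_2 = b**2 - 48/35*b*c + 19/5*b + 24/35*c**2 - 19/5*c + 172/35.

Reduce p = 12*a*c - 1/2*a modulo G:
  leading term a*c: subtract (12*c)·g_1 from 12*a*c - 1/2*a → -1/2*a - 24*b*c + 24*c**2 - 60*c
  leading term a: subtract (-1/2)·g_1 from -1/2*a - 24*b*c + 24*c**2 - 60*c → -24*b*c + b + 24*c**2 - 61*c + 5/2
  leading term b*c: no divisor's leading term divides it; move -24*b*c to the remainder.
  leading term b: no divisor's leading term divides it; move b to the remainder.
  leading term c**2: no divisor's leading term divides it; move 24*c**2 to the remainder.
  leading term c: no divisor's leading term divides it; move -61*c to the remainder.
  leading term 1: no divisor's leading term divides it; move 5/2 to the remainder.
  normal form = -24*b*c + b + 24*c**2 - 61*c + 5/2.
The normal form is nonzero, so p ∉ I. Since p minus its normal form lies in I, I + (p) = I + (r) where r = -24*b*c + b + 24*c**2 - 61*c + 5/2; decide whether this ideal is the whole ring.
Run Buchberger on G together with r (pairs among the g_i already reduce to 0 since G is a Gröbner basis):
g_1 = a + 2*b - 2*c + 5, LT = a.
g_2 = b**2 - 48/35*b*c + 19/5*b + 24/35*c**2 - 19/5*c + 172/35, LT = b**2.
r = -24*b*c + b + 24*c**2 - 61*c + 5/2, LT = b*c.

S(g_2,r): lcm = b**2*c. S = 1/24*b**2 - 13/35*b*c**2 + 151/120*b*c + 5/48*b + 24/35*c**3 - 19/5*c**2 + 172/35*c.
  reduce S modulo (g_1, g_2, r):
  remainder 11/35*c**3 - 1331/840*c**2 + 1453/840*c - 233/3360 ≠ 0; add m_4 = 11/35*c**3 - 1331/840*c**2 + 1453/840*c - 233/3360 to the basis.

The other S-polynomials (S(g_1,g_2), S(g_1,r), S(g_1,m_4), S(g_2,m_4), S(r,m_4)) all reduce to 0 modulo the current basis, so we have a Gröbner basis.
Inter-reduce: drop elements whose leading term is divisible by another's, tail-reduce, and make monic.
Reduced Gröbner basis: {a + 2*b - 2*c + 5, b**2 + 131/35*b - 24/35*c**2 - 11/35*c + 167/35, b*c - 1/24*b - c**2 + 61/24*c - 5/48, c**3 - 121/24*c**2 + 1453/264*c - 233/1056}.
The reduced Gröbner basis of I + (p) is {a + 2*b - 2*c + 5, b**2 + 131/35*b - 24/35*c**2 - 11/35*c + 167/35, b*c - 1/24*b - c**2 + 61/24*c - 5/48, c**3 - 121/24*c**2 + 1453/264*c - 233/1056} ≠ {1}, a proper ideal, so the enlarged system stays consistent: p is independent of I, with normal form -24*b*c + b + 24*c**2 - 61*c + 5/2.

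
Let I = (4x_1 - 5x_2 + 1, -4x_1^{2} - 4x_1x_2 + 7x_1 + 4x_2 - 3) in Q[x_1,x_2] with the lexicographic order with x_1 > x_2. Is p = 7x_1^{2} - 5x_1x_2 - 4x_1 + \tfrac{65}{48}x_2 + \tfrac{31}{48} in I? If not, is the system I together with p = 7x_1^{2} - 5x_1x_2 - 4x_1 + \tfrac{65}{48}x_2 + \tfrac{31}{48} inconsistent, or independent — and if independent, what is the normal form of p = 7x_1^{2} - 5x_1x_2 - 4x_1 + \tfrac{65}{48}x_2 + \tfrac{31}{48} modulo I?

7x_1^{2} - 5x_1x_2 - 4x_1 + \tfrac{65}{48}x_2 + \tfrac{31}{48} lies in I (it reduces to 0).

First compute the reduced Gröbner basis of I by Buchberger's algorithm.
f_1 = 4x_1 - 5x_2 + 1, LT = x_1.
f_2 = -4x_1^{2} - 4x_1x_2 + 7x_1 + 4x_2 - 3, LT = x_1^{2}.

S(f_1,f_2): lcm = x_1^{2}. S = -\tfrac{9}{4}x_1x_2 + 2x_1 + x_2 - \tfrac{3}{4}.
  reduce S modulo (f_1, f_2):
  remainder -\tfrac{45}{16}x_2^{2} + \tfrac{65}{16}x_2 - \tfrac{5}{4} ≠ 0; add h_3 = -\tfrac{45}{16}x_2^{2} + \tfrac{65}{16}x_2 - \tfrac{5}{4} to the basis.

The other S-polynomials (S(f_1,h_3), S(f_2,h_3)) all reduce to 0 modulo the current basis, so we have a Gröbner basis.
Inter-reduce: drop elements whose leading term is divisible by another's, tail-reduce, and make monic.
Reduced Gröbner basis: {x_1 - \tfrac{5}{4}x_2 + \tfrac{1}{4}, x_2^{2} - \tfrac{13}{9}x_2 + \tfrac{4}{9}}.
Label its elements g_1 = x_1 - \tfrac{5}{4}x_2 + \tfrac{1}{4}, g_2 = x_2^{2} - \tfrac{13}{9}x_2 + \tfrac{4}{9}.

Reduce p = 7x_1^{2} - 5x_1x_2 - 4x_1 + \tfrac{65}{48}x_2 + \tfrac{31}{48} modulo G:
  leading term x_1^{2}: subtract (7x_1)·g_1 from 7x_1^{2} - 5x_1x_2 - 4x_1 + \tfrac{65}{48}x_2 + \tfrac{31}{48} → \tfrac{15}{4}x_1x_2 - \tfrac{23}{4}x_1 + \tfrac{65}{48}x_2 + \tfrac{31}{48}
  leading term x_1x_2: subtract (\tfrac{15}{4}x_2)·g_1 from \tfrac{15}{4}x_1x_2 - \tfrac{23}{4}x_1 + \tfrac{65}{48}x_2 + \tfrac{31}{48} → -\tfrac{23}{4}x_1 + \tfrac{75}{16}x_2^{2} + \tfrac{5}{12}x_2 + \tfrac{31}{48}
  leading term x_1: subtract (-\tfrac{23}{4})·g_1 from -\tfrac{23}{4}x_1 + \tfrac{75}{16}x_2^{2} + \tfrac{5}{12}x_2 + \tfrac{31}{48} → \tfrac{75}{16}x_2^{2} - \tfrac{325}{48}x_2 + \tfrac{25}{12}
  leading term x_2^{2}: subtract (\tfrac{75}{16})·g_2 from \tfrac{75}{16}x_2^{2} - \tfrac{325}{48}x_2 + \tfrac{25}{12} → 0
  normal form = 0.
Since the normal form is 0, p ∈ I.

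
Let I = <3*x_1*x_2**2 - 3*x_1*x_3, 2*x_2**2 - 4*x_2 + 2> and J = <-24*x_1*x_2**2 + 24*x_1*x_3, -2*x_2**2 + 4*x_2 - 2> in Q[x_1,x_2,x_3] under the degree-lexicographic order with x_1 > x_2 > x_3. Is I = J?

Equality of ideals is decidable: compute both reduced Gröbner bases (unique for the ordering) and check whether they agree.
Buchberger on the first generating set:
f_1 = 3*x_1*x_2**2 - 3*x_1*x_3, LT = x_1*x_2**2.
f_2 = 2*x_2**2 - 4*x_2 + 2, LT = x_2**2.

S(f_1,f_2): lcm = x_1*x_2**2. S = 2*x_1*x_2 - x_1*x_3 - x_1.
  reduce S modulo (f_1, f_2):
  remainder 2*x_1*x_2 - x_1*x_3 - x_1 ≠ 0; add g_3 = 2*x_1*x_2 - x_1*x_3 - x_1 to the basis.

S(f_1,g_3): lcm = x_1*x_2**2. S = 1/2*x_1*x_2*x_3 + 1/2*x_1*x_2 - x_1*x_3.
  reduce S modulo (f_1, f_2, g_3):
  remainder 1/4*x_1*x_3**2 - 1/2*x_1*x_3 + 1/4*x_1 ≠ 0; add g_4 = 1/4*x_1*x_3**2 - 1/2*x_1*x_3 + 1/4*x_1 to the basis.

The other S-polynomials (S(f_2,g_3), S(f_1,g_4), S(f_2,g_4), S(g_3,g_4)) all reduce to 0 modulo the current basis, so we have a Gröbner basis.
Inter-reduce: drop elements whose leading term is divisible by another's, tail-reduce, and make monic.
Reduced Gröbner basis: {x_1*x_3**2 - 2*x_1*x_3 + x_1, x_1*x_2 - 1/2*x_1*x_3 - 1/2*x_1, x_2**2 - 2*x_2 + 1}.

Buchberger on the second generating set:
h_1 = -24*x_1*x_2**2 + 24*x_1*x_3, LT = x_1*x_2**2.
h_2 = -2*x_2**2 + 4*x_2 - 2, LT = x_2**2.

S(h_1,h_2): lcm = x_1*x_2**2. S = 2*x_1*x_2 - x_1*x_3 - x_1.
  reduce S modulo (h_1, h_2):
  remainder 2*x_1*x_2 - x_1*x_3 - x_1 ≠ 0; add k_3 = 2*x_1*x_2 - x_1*x_3 - x_1 to the basis.

S(h_1,k_3): lcm = x_1*x_2**2. S = 1/2*x_1*x_2*x_3 + 1/2*x_1*x_2 - x_1*x_3.
  reduce S modulo (h_1, h_2, k_3):
  remainder 1/4*x_1*x_3**2 - 1/2*x_1*x_3 + 1/4*x_1 ≠ 0; add k_4 = 1/4*x_1*x_3**2 - 1/2*x_1*x_3 + 1/4*x_1 to the basis.

The other S-polynomials (S(h_2,k_3), S(h_1,k_4), S(h_2,k_4), S(k_3,k_4)) all reduce to 0 modulo the current basis, so we have a Gröbner basis.
Inter-reduce: drop elements whose leading term is divisible by another's, tail-reduce, and make monic.
Reduced Gröbner basis: {x_1*x_3**2 - 2*x_1*x_3 + x_1, x_1*x_2 - 1/2*x_1*x_3 - 1/2*x_1, x_2**2 - 2*x_2 + 1}.

The two bases agree; hence the ideals are identical.

Yes, the ideals are equal.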